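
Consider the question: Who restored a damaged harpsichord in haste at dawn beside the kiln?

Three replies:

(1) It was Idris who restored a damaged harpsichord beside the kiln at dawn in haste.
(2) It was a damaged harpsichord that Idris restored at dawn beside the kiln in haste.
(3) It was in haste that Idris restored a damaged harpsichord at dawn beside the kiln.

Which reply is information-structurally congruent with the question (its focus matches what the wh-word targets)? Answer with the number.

1

The question word "who" targets the subject (agent).
Option (1) clefts "Idris" — that matches what the question asks about.
Option (2) clefts "a damaged harpsichord" — the direct object, not what was asked.
Option (3) clefts "in haste" — the manner, not what was asked.
So the congruent reply is (1).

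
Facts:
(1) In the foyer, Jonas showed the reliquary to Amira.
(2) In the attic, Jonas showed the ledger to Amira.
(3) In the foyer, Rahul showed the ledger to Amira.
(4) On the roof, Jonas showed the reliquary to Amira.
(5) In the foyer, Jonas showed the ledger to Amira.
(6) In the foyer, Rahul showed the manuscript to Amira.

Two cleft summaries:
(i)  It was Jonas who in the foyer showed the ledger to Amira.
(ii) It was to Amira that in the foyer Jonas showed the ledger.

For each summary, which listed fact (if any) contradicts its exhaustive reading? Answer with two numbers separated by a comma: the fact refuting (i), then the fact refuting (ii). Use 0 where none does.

(i): focus "Jonas". Looking for thing = the ledger, recipient = Amira, setting = in the foyer with some other agent — fact (3) has Rahul there. Refuted.
(ii): focus "Amira". No fact shares agent = Jonas, thing = the ledger, setting = in the foyer with a different recipient. 0.

3, 0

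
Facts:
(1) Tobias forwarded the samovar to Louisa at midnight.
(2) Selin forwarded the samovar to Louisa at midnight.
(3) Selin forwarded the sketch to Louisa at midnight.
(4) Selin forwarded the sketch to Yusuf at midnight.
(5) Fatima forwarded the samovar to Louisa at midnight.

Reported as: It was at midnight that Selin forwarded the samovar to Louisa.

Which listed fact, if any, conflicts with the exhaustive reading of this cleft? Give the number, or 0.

The cleft puts "at midnight" in focus and presupposes the open proposition with same agent, thing, recipient (Selin / the samovar / Louisa).
Exhaustivity: at midnight is the only setting satisfying that background.
Every other fact differs from the presupposition on some backgrounded slot, so none challenges the exhaustivity.

0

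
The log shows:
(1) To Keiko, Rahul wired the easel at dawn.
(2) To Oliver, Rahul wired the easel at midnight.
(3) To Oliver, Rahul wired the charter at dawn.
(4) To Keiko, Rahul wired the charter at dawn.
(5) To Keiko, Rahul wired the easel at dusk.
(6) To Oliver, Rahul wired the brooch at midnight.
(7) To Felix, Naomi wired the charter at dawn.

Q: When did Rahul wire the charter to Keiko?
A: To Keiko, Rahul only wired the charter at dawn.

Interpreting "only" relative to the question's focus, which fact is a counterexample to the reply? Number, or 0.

The question "When did ...?" targets the setting, so in the reply the focus falls on "at dawn".
"Only" then excludes alternative settings while the background — Rahul as agent and the charter as thing and Keiko as recipient — is held fixed.
No listed fact shares that background with another setting. Nothing contradicts the reply.
(Fact (3) would refute a reading with focus on the recipient — but that is not what the question asks.)

0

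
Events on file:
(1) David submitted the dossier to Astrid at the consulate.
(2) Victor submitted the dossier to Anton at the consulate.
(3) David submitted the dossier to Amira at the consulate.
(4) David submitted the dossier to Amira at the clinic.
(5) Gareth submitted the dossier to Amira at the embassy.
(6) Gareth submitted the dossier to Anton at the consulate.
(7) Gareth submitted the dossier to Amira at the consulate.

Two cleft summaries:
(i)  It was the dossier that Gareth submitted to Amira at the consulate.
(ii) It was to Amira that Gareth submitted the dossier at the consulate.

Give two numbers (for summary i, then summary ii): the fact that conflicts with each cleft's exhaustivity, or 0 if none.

0, 6

Summary (i) focuses "the dossier" (the thing); background same agent, recipient, setting (Gareth / Amira / at the consulate). No fact matches that background with a different thing, so 0.
Summary (ii) focuses "Amira" (the recipient); background same agent, thing, setting (Gareth / the dossier / at the consulate). Fact (6) matches that background with recipient = Anton — refutes (ii).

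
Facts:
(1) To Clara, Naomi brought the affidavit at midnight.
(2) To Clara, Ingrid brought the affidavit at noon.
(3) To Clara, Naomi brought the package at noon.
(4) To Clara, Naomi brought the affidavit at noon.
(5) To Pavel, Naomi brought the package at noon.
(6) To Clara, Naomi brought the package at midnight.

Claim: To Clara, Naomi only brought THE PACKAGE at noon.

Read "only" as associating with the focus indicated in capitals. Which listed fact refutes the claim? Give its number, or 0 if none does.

Focus (in capitals) is "the package" — the thing. "Only" excludes alternative things while holding fixed agent = Naomi, recipient = Clara, setting = at noon.
Fact (4) shares the background but differs in thing (the affidavit) — a counterexample.

4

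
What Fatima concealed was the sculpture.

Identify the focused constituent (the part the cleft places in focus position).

In a pseudo-cleft "What ... was X", the post-copular constituent X is the focus.
Here the focus is "the sculpture". The backgrounded (presupposed) material includes "Fatima".

the sculpture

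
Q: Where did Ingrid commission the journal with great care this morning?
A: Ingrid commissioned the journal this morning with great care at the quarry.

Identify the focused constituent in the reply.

at the quarry

The wh-word "where" asks about the location.
In the answer, "Ingrid", "the journal", "this morning" and "with great care" are given — repeated from the question.
The constituent filling the location gap is "at the quarry"; that is the focus and would carry nuclear stress.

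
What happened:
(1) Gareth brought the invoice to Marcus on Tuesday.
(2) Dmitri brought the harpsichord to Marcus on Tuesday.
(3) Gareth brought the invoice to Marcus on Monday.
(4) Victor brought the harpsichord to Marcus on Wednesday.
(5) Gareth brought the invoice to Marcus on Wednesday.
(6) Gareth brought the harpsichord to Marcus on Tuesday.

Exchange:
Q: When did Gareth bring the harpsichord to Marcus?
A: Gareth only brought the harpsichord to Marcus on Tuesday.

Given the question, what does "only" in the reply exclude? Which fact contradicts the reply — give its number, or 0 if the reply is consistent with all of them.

The question "When did ...?" targets the setting, so in the reply the focus falls on "on Tuesday".
"Only" then excludes alternative settings while the background — Gareth as agent and the harpsichord as thing and Marcus as recipient — is held fixed.
No fact keeps Gareth as agent and the harpsichord as thing and Marcus as recipient while changing the setting; every other fact differs on something backgrounded. The reply stands.
(Fact (1) would refute a reading with focus on the thing — but that is not what the question asks.)

0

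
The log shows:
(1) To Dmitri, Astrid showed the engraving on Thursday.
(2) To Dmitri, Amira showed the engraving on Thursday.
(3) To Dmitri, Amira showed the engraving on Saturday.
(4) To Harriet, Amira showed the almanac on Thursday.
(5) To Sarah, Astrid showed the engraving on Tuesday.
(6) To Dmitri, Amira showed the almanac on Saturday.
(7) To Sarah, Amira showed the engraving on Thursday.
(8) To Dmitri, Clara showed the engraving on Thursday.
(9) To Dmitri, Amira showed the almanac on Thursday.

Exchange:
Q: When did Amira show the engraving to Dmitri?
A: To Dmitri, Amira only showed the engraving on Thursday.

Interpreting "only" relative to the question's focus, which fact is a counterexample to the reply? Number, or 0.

The question "When did ...?" targets the setting, so in the reply the focus falls on "on Thursday".
So "only" ranges over settings; the rest (Amira as agent and the engraving as thing and Dmitri as recipient) is presupposed.
Fact (3) keeps Amira as agent and the engraving as thing and Dmitri as recipient but has setting = on Saturday; that refutes the reply.
(Fact (9) would refute a reading with focus on the thing — but that is not what the question asks.)

3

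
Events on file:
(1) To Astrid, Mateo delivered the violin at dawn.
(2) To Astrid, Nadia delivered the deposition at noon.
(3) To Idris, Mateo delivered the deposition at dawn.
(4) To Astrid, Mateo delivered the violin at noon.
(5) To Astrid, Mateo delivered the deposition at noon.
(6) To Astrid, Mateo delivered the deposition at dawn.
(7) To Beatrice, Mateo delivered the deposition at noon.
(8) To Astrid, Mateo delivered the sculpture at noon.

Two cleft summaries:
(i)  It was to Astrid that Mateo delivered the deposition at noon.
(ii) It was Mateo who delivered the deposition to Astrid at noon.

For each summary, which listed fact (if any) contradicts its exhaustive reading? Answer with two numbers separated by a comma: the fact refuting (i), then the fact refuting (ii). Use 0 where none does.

7, 2

(i): focus "Astrid". Looking for same agent, thing, setting (Mateo / the deposition / at noon) with some other recipient — fact (7) has Beatrice there. Refuted.
(ii): focus "Mateo". Looking for same thing, recipient, setting (the deposition / Astrid / at noon) with some other agent — fact (2) has Nadia there. Refuted.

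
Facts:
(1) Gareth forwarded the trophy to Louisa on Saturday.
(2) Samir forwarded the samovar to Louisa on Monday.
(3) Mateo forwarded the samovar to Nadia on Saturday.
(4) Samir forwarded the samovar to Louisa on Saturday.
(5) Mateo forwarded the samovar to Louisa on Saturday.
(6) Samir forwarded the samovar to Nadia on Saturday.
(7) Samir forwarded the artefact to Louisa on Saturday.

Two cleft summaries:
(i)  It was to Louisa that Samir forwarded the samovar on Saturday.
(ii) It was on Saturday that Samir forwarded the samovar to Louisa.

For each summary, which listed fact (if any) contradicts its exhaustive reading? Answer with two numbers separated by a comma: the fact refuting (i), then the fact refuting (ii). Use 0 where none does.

6, 2

Summary (i) focuses "Louisa" (the recipient); background agent = Samir, thing = the samovar, setting = on Saturday. Fact (6) matches that background with recipient = Nadia — refutes (i).
Summary (ii) focuses "on Saturday" (the setting); background agent = Samir, thing = the samovar, recipient = Louisa. Fact (2) matches that background with setting = on Monday — refutes (ii).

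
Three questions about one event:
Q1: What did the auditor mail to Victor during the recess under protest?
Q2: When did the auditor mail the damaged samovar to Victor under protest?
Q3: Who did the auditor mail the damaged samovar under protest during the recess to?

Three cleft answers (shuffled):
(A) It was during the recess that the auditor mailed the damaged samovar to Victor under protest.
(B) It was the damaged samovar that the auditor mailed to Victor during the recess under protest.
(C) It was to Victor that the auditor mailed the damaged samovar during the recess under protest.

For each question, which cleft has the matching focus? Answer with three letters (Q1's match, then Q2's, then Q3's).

BAC

Q1 asks about the direct object; cleft (B) focuses "the damaged samovar", which is the direct object — so Q1 → B.
Q2 asks about the time; cleft (A) focuses "during the recess", which is the time — so Q2 → A.
Q3 asks about the recipient; cleft (C) focuses "to Victor", which is the recipient — so Q3 → C.
Mapping: Q1→B, Q2→A, Q3→C.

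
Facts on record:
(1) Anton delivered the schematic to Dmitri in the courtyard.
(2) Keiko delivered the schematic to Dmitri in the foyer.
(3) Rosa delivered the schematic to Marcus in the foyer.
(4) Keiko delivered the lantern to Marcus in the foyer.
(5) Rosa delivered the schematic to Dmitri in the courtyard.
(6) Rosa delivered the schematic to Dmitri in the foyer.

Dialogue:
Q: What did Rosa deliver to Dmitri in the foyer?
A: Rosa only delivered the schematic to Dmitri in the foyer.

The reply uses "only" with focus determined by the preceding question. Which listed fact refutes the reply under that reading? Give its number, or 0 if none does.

0

Answering "What did ...?" puts focus on the thing — here, "the schematic".
"Only" then excludes alternative things while the background — same agent, recipient, setting (Rosa / Dmitri / in the foyer) — is held fixed.
No listed fact shares that background with another thing. Nothing contradicts the reply.
(Fact (5) would refute a reading with focus on the setting — but that is not what the question asks.)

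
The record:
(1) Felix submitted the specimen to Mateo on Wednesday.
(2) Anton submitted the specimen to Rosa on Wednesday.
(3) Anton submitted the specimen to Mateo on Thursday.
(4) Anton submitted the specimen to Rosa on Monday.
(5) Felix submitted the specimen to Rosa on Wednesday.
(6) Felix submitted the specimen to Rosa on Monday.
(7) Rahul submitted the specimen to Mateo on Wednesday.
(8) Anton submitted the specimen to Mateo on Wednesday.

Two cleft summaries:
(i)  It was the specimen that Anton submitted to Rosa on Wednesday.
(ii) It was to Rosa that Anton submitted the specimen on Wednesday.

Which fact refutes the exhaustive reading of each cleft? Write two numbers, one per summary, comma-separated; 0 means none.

0, 8

Summary (i) focuses "the specimen" (the thing); background same agent, recipient, setting (Anton / Rosa / on Wednesday). No fact matches that background with a different thing, so 0.
Summary (ii) focuses "Rosa" (the recipient); background same agent, thing, setting (Anton / the specimen / on Wednesday). Fact (8) matches that background with recipient = Mateo — refutes (ii).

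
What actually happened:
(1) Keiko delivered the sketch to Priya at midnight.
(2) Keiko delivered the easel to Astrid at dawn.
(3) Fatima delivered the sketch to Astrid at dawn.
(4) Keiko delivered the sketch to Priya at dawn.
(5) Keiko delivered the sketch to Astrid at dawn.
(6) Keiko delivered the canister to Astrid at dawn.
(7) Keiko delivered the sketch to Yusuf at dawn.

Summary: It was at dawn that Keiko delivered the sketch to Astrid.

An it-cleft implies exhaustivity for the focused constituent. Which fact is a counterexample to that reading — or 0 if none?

0

Focus of the cleft: "at dawn" (the setting). Presupposed background: same agent, thing, recipient (Keiko / the sketch / Astrid).
The exhaustive reading says no other setting fits that background.
No listed fact matches the background with a different setting. Exhaustivity holds.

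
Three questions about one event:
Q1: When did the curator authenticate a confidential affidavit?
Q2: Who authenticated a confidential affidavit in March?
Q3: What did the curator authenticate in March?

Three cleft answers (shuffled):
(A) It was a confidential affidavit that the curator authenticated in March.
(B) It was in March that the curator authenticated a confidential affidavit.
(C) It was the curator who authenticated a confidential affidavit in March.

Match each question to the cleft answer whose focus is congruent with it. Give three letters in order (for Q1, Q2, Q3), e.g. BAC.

BCA

Q1 asks about the time; cleft (B) focuses "in March", which is the time — so Q1 → B.
Q2 asks about the subject (agent); cleft (C) focuses "the curator", which is the subject (agent) — so Q2 → C.
Q3 asks about the direct object; cleft (A) focuses "a confidential affidavit", which is the direct object — so Q3 → A.
Mapping: Q1→B, Q2→C, Q3→A.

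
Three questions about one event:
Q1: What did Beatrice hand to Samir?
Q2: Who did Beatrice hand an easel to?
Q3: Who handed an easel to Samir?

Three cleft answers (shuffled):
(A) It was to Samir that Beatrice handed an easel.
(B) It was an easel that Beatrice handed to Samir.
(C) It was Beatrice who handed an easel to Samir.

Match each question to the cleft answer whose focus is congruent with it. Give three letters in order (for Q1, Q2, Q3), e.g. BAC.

BAC

Q1 asks about the direct object; cleft (B) focuses "an easel", which is the direct object — so Q1 → B.
Q2 asks about the recipient; cleft (A) focuses "to Samir", which is the recipient — so Q2 → A.
Q3 asks about the subject (agent); cleft (C) focuses "Beatrice", which is the subject (agent) — so Q3 → C.
Mapping: Q1→B, Q2→A, Q3→C.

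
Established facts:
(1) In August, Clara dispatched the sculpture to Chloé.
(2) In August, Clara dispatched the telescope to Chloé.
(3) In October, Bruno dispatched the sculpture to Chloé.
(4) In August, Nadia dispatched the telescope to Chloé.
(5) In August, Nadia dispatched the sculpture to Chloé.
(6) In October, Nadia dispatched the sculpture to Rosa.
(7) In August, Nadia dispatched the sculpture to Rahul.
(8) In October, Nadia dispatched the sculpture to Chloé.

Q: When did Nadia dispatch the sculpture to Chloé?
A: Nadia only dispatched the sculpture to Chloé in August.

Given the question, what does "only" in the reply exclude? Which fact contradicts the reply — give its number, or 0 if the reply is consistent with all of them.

Answering "When did ...?" puts focus on the setting — here, "in August".
"Only" then excludes alternative settings while the background — same agent, thing, recipient (Nadia / the sculpture / Chloé) — is held fixed.
Fact (8) keeps same agent, thing, recipient (Nadia / the sculpture / Chloé) but has setting = in October; that refutes the reply.
(Fact (7) would refute a reading with focus on the recipient — but that is not what the question asks.)

8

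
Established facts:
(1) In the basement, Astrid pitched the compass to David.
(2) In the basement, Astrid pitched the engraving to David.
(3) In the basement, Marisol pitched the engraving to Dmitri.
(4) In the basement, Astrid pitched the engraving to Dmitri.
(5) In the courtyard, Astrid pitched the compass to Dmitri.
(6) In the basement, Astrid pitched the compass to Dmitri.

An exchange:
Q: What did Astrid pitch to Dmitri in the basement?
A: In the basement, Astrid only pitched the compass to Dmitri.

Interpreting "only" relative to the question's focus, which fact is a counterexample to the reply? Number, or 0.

Answering "What did ...?" puts focus on the thing — here, "the compass".
So "only" ranges over things; the rest (Astrid as agent and Dmitri as recipient and in the basement as setting) is presupposed.
Fact (4) shares the background with a different thing (the engraving) — counterexample.
(Fact (5) would refute a reading with focus on the setting — but that is not what the question asks.)

4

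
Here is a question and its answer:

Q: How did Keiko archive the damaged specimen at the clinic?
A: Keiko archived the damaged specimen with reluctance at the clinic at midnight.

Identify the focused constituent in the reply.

with reluctance

The wh-word "how" asks about the manner.
In the answer, "Keiko", "the damaged specimen" and "at the clinic" are given — repeated from the question.
"at midnight" is also new, but it specifies the time, which is not what the question asks about — so it is not the focus.
The constituent filling the manner gap is "with reluctance"; that is the focus.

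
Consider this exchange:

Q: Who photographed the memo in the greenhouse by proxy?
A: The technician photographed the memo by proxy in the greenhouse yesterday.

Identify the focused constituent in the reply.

the technician

The wh-word "who" asks about the subject (agent).
In the answer, "the memo", "by proxy" and "in the greenhouse" are given — repeated from the question.
"yesterday" is also new, but it specifies the time, which is not what the question asks about — so it is not the focus.
The constituent filling the subject (agent) gap is "the technician"; that is the focus.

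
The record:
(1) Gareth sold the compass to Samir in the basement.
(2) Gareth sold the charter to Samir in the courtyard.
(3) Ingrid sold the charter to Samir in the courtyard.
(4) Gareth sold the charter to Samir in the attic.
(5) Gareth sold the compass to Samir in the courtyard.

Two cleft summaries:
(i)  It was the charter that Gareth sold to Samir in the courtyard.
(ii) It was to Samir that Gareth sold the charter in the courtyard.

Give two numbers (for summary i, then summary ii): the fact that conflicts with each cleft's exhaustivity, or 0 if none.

5, 0

(i): focus "the charter". Looking for same agent, recipient, setting (Gareth / Samir / in the courtyard) with some other thing — fact (5) has the compass there. Refuted.
(ii): focus "Samir". No fact shares same agent, thing, setting (Gareth / the charter / in the courtyard) with a different recipient. 0.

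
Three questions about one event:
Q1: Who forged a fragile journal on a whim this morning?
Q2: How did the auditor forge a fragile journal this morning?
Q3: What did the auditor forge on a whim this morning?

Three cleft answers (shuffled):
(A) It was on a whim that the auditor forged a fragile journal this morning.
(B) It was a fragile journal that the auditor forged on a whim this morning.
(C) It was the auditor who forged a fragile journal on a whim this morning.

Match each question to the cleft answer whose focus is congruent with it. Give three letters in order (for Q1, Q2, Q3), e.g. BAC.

CAB

Q1 asks about the subject (agent); cleft (C) focuses "the auditor", which is the subject (agent) — so Q1 → C.
Q2 asks about the manner; cleft (A) focuses "on a whim", which is the manner — so Q2 → A.
Q3 asks about the direct object; cleft (B) focuses "a fragile journal", which is the direct object — so Q3 → B.
Mapping: Q1→C, Q2→A, Q3→B.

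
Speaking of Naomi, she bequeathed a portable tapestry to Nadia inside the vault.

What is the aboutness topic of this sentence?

Naomi

The construction explicitly marks "Naomi" as what the sentence is about — the topic.
The remainder of the clause is the comment (what is said about the topic).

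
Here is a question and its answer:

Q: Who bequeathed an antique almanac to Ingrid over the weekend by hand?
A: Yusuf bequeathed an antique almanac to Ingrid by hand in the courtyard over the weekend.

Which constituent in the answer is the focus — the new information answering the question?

The wh-word "who" asks about the subject (agent).
In the answer, "an antique almanac", "to Ingrid", "by hand" and "over the weekend" are given — repeated from the question.
"in the courtyard" is also new, but it specifies the location, which is not what the question asks about — so it is not the focus.
The constituent filling the subject (agent) gap is "Yusuf"; that is the focus.

Yusuf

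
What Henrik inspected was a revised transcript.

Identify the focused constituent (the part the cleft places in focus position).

a revised transcript

In a pseudo-cleft "What ... was X", the post-copular constituent X is the focus.
Here the focus is "a revised transcript". The backgrounded (presupposed) material includes "Henrik".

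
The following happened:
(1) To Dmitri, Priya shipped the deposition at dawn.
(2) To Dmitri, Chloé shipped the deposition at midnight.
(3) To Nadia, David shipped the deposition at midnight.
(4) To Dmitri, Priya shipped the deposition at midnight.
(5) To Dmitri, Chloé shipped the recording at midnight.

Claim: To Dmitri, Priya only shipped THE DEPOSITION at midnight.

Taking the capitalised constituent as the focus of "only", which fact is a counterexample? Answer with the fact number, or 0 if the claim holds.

0

The capitals mark "the deposition" as focus. So "only" rules out other things, with the rest (same agent, recipient, setting (Priya / Dmitri / at midnight)) as background.
Every other fact changes something in the background, not just the thing. Nothing refutes the claim.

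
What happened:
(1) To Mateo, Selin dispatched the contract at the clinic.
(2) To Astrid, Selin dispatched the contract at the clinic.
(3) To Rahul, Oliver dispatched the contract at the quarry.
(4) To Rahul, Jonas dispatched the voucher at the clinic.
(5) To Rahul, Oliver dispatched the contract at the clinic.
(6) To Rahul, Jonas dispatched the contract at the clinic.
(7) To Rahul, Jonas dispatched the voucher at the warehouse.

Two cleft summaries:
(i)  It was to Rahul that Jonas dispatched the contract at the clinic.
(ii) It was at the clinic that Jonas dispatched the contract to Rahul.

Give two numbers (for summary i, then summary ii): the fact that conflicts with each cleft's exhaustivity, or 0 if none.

0, 0

(i): focus "Rahul". No fact shares same agent, thing, setting (Jonas / the contract / at the clinic) with a different recipient. 0.
(ii): focus "at the clinic". No fact shares same agent, thing, recipient (Jonas / the contract / Rahul) with a different setting. 0.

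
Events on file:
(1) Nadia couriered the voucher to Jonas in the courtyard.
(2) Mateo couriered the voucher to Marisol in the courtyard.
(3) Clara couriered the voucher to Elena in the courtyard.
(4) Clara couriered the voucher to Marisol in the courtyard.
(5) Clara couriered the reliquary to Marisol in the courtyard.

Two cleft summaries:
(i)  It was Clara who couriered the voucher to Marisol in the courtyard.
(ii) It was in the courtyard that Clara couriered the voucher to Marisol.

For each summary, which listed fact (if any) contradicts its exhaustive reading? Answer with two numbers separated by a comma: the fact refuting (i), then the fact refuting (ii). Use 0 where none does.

Summary (i) focuses "Clara" (the agent); background the voucher as thing and Marisol as recipient and in the courtyard as setting. Fact (2) matches that background with agent = Mateo — refutes (i).
Summary (ii) focuses "in the courtyard" (the setting); background Clara as agent and the voucher as thing and Marisol as recipient. No fact matches that background with a different setting, so 0.

2, 0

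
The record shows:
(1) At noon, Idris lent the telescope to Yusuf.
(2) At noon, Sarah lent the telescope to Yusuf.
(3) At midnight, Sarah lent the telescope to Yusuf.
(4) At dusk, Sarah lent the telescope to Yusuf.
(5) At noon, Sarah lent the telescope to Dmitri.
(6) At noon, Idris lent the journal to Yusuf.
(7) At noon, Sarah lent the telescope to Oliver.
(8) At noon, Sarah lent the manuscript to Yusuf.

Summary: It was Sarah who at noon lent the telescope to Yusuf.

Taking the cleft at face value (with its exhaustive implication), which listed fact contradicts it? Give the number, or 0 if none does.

1

Focus of the cleft: "Sarah" (the agent). Presupposed background: same thing, recipient, setting (the telescope / Yusuf / at noon).
The exhaustive reading says no other agent fits that background.
Fact (1) shares the background but with agent = Idris; exhaustivity is violated.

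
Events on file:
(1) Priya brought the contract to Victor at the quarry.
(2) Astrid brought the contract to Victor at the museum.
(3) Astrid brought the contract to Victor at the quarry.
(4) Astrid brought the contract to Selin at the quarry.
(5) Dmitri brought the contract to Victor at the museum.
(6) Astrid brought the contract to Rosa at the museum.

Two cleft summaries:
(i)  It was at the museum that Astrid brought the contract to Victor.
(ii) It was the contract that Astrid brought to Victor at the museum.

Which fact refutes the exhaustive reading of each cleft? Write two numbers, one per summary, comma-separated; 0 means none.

3, 0

Summary (i) focuses "at the museum" (the setting); background Astrid as agent and the contract as thing and Victor as recipient. Fact (3) matches that background with setting = at the quarry — refutes (i).
Summary (ii) focuses "the contract" (the thing); background Astrid as agent and Victor as recipient and at the museum as setting. No fact matches that background with a different thing, so 0.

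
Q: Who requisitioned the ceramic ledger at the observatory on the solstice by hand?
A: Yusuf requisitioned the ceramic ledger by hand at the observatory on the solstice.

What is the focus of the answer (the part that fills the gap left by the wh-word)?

The wh-word "who" asks about the subject (agent).
In the answer, "the ceramic ledger", "by hand", "on the solstice" and "at the observatory" are given — repeated from the question.
The constituent filling the subject (agent) gap is "Yusuf"; that is the focus and would carry nuclear stress.

Yusuf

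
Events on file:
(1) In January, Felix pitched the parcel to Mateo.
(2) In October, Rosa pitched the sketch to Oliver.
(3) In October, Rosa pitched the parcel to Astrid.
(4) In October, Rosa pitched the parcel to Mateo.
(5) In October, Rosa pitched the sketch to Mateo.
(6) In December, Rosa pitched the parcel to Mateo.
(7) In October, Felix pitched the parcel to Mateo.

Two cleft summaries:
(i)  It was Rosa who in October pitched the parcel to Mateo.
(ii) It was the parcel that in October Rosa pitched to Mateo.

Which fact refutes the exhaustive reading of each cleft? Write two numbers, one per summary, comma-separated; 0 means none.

Summary (i) focuses "Rosa" (the agent); background the parcel as thing and Mateo as recipient and in October as setting. Fact (7) matches that background with agent = Felix — refutes (i).
Summary (ii) focuses "the parcel" (the thing); background Rosa as agent and Mateo as recipient and in October as setting. Fact (5) matches that background with thing = the sketch — refutes (ii).

7, 5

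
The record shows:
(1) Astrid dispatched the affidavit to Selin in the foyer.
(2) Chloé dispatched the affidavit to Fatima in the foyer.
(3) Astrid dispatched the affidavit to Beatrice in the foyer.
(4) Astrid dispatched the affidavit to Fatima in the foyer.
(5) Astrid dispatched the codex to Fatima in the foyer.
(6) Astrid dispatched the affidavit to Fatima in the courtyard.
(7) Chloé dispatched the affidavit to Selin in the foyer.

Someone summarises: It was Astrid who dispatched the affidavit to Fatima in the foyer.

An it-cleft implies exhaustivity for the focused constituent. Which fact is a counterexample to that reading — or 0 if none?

2

The cleft puts "Astrid" in focus and presupposes the open proposition with thing = the affidavit, recipient = Fatima, setting = in the foyer.
The exhaustive reading says no other agent fits that background.
Fact (2) shares the background but with agent = Chloé; exhaustivity is violated.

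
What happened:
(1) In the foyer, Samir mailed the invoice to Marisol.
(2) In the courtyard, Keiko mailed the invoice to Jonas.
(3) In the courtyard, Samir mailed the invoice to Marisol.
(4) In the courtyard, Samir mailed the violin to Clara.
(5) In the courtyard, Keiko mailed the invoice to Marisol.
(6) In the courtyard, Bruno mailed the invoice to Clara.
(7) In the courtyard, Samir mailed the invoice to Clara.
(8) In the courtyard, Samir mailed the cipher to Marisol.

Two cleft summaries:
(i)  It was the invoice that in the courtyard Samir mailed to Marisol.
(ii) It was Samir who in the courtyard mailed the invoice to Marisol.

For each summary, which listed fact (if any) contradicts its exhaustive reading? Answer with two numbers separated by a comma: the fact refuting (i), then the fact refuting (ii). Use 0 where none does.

Summary (i) focuses "the invoice" (the thing); background agent = Samir, recipient = Marisol, setting = in the courtyard. Fact (8) matches that background with thing = the cipher — refutes (i).
Summary (ii) focuses "Samir" (the agent); background thing = the invoice, recipient = Marisol, setting = in the courtyard. Fact (5) matches that background with agent = Keiko — refutes (ii).

8, 5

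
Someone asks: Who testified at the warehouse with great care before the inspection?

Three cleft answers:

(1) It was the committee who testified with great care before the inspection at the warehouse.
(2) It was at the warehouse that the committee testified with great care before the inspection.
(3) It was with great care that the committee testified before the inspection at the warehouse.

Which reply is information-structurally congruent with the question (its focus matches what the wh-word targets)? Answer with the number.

The question word "who" targets the subject (agent).
Option (1) clefts "the committee" — that matches what the question asks about.
Option (2) clefts "at the warehouse" — the location, not what was asked.
Option (3) clefts "with great care" — the manner, not what was asked.
So the congruent reply is (1).

1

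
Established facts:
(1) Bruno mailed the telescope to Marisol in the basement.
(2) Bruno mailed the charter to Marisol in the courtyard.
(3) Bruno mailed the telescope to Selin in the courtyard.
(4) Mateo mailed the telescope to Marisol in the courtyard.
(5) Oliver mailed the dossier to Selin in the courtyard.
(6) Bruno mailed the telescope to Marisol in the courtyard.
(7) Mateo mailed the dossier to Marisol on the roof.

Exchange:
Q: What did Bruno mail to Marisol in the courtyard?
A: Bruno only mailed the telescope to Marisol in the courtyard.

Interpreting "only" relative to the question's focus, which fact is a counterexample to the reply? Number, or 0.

2

Answering "What did ...?" puts focus on the thing — here, "the telescope".
So "only" ranges over things; the rest (same agent, recipient, setting (Bruno / Marisol / in the courtyard)) is presupposed.
Fact (2) shares the background with a different thing (the charter) — counterexample.
(Fact (1) would refute a reading with focus on the setting — but that is not what the question asks.)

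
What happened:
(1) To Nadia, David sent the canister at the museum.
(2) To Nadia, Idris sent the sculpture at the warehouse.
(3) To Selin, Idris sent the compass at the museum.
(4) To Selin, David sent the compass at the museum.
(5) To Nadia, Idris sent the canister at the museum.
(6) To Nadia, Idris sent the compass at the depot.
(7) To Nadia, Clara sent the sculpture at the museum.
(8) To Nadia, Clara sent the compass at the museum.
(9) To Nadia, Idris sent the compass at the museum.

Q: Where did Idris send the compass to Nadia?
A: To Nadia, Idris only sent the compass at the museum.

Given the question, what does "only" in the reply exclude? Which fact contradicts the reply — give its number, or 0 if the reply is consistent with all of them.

6

The question "Where did ...?" targets the setting, so in the reply the focus falls on "at the museum".
"Only" then excludes alternative settings while the background — agent = Idris, thing = the compass, recipient = Nadia — is held fixed.
Fact (6) shares the background with a different setting (at the depot) — counterexample.
(Fact (3) would refute a reading with focus on the recipient — but that is not what the question asks.)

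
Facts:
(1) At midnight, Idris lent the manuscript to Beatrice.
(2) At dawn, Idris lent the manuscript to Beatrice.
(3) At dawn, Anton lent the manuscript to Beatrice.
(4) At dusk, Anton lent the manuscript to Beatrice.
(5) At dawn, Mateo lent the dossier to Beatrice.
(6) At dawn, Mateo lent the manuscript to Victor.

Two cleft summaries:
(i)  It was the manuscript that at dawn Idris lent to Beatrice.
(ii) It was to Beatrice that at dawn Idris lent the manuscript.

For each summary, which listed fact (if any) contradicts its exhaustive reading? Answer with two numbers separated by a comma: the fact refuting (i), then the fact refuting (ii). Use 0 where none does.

(i): focus "the manuscript". No fact shares same agent, recipient, setting (Idris / Beatrice / at dawn) with a different thing. 0.
(ii): focus "Beatrice". No fact shares same agent, thing, setting (Idris / the manuscript / at dawn) with a different recipient. 0.

0, 0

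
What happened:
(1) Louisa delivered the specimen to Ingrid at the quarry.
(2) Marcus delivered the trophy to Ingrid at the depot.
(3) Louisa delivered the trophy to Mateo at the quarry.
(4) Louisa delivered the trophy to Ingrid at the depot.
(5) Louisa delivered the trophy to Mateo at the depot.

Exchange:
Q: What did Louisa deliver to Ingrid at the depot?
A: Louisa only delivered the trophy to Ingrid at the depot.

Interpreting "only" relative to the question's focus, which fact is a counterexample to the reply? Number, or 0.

0

Answering "What did ...?" puts focus on the thing — here, "the trophy".
So "only" ranges over things; the rest (Louisa as agent and Ingrid as recipient and at the depot as setting) is presupposed.
No listed fact shares that background with another thing. Nothing contradicts the reply.
(Fact (5) would refute a reading with focus on the recipient — but that is not what the question asks.)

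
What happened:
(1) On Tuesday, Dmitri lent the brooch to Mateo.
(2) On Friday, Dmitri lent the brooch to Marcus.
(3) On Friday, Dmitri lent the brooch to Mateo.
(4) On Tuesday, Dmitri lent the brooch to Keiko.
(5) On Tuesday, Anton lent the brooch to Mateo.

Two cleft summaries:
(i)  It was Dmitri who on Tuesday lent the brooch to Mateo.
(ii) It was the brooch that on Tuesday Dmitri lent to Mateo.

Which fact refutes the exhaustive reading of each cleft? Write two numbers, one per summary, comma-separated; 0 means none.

Summary (i) focuses "Dmitri" (the agent); background the brooch as thing and Mateo as recipient and on Tuesday as setting. Fact (5) matches that background with agent = Anton — refutes (i).
Summary (ii) focuses "the brooch" (the thing); background Dmitri as agent and Mateo as recipient and on Tuesday as setting. No fact matches that background with a different thing, so 0.

5, 0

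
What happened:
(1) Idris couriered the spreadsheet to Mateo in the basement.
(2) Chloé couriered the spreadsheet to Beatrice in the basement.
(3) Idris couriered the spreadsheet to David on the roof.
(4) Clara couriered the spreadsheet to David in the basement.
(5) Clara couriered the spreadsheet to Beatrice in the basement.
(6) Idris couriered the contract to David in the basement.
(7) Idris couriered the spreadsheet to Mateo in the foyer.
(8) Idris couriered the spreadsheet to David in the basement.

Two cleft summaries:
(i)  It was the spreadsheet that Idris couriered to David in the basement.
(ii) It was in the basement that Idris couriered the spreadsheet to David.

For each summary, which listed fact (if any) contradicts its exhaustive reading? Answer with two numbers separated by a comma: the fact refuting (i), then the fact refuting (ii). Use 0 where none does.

6, 3

Summary (i) focuses "the spreadsheet" (the thing); background Idris as agent and David as recipient and in the basement as setting. Fact (6) matches that background with thing = the contract — refutes (i).
Summary (ii) focuses "in the basement" (the setting); background Idris as agent and the spreadsheet as thing and David as recipient. Fact (3) matches that background with setting = on the roof — refutes (ii).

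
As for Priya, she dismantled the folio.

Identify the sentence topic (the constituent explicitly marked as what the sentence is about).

Priya

The construction explicitly marks "Priya" as what the sentence is about — the topic.
The remainder of the clause is the comment (what is said about the topic).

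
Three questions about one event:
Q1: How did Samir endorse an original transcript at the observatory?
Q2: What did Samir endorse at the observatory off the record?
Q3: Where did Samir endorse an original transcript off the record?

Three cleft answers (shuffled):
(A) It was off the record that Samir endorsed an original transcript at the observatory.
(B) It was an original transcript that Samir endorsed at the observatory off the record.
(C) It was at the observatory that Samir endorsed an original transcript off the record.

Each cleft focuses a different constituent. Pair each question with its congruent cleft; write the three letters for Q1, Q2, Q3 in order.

ABC

Q1 asks about the manner; cleft (A) focuses "off the record", which is the manner — so Q1 → A.
Q2 asks about the direct object; cleft (B) focuses "an original transcript", which is the direct object — so Q2 → B.
Q3 asks about the location; cleft (C) focuses "at the observatory", which is the location — so Q3 → C.
Mapping: Q1→A, Q2→B, Q3→C.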